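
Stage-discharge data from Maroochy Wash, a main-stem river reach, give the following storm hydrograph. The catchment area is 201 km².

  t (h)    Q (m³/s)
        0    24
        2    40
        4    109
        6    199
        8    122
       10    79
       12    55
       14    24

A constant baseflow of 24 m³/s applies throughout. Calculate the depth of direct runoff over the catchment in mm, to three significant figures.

d ≈ 16.5 mm

Direct runoff: 0.0, 16.0, 85.0, 175.0, 98.0, 55.0, 31.0, 0.0 m³/s; ΣQ_DR = 460.0 m³/s.
V = ΣQ_DR · Δt = 460.0 × 7200 s = 3.312 × 10^6 m³.
Over A = 201 km², depth = V / A = 16.5 mm.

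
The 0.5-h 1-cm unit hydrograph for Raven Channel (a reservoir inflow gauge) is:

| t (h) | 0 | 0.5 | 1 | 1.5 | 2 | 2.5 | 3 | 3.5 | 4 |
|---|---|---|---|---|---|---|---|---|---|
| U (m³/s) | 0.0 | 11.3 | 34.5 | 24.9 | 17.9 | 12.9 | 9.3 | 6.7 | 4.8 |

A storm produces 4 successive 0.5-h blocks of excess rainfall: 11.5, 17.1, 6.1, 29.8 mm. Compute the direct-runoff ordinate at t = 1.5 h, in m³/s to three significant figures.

By discrete convolution, Q_j = Σ (P_i / 10 mm) · U_{j−i}.
At t = 1.5 h (j=3): Q = (11.5/10)·24.9 + (17.1/10)·34.5 + (6.1/10)·11.3 + (29.8/10)·0.0 = 94.5 m³/s.

Q ≈ 94.5 m³/s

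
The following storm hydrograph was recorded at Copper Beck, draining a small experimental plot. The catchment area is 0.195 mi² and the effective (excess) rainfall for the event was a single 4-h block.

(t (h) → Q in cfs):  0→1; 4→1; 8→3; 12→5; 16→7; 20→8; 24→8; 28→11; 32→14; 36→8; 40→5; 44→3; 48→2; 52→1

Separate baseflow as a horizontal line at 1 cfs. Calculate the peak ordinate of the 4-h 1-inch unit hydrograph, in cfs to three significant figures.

Direct runoff: 0.0, 0.0, 2.0, 4.0, 6.0, 7.0, 7.0, 10.0, 13.0, 7.0, 4.0, 2.0, 1.0, 0.0 cfs; ΣQ_DR = 63.00 cfs, peak = 13.0 cfs.
Runoff depth d = ΣQ_DR·Δt / A = 63.00 × 14400 / (0.195 mi²) = 2.003 in.
The 1-inch UH is the DRH scaled by (1 in)/d, so U_p = 13.0 × 1/2.003 = 6.49 cfs.

U_p ≈ 6.49 cfs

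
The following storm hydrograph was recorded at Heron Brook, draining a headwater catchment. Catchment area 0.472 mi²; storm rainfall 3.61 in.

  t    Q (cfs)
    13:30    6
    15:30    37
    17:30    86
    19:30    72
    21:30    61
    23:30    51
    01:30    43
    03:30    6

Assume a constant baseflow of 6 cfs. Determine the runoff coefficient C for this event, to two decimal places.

ΣQ_DR = 314.0 cfs; V = ΣQ_DR·Δt = 2.261 × 10^6 ft³.
Runoff depth d = V / A = 2.062 in.
C = d / P = 2.062 / 3.61 = 0.57.

C ≈ 0.57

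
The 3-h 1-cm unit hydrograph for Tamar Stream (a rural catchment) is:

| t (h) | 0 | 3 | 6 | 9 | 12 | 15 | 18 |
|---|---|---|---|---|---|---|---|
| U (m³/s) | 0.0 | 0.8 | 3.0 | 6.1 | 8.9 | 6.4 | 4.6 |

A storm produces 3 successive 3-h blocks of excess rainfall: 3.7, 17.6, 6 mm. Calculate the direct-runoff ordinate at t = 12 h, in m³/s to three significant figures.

Q ≈ 15.8 m³/s

By discrete convolution, Q_j = Σ (P_i / 10 mm) · U_{j−i}.
At t = 12 h (j=4): Q = (3.7/10)·8.9 + (17.6/10)·6.1 + (6/10)·3.0 = 15.8 m³/s.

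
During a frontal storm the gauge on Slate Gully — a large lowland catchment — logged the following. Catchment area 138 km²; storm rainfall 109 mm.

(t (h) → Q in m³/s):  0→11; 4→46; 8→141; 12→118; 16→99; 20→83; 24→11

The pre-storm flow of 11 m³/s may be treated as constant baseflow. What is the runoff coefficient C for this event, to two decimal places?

C ≈ 0.41

ΣQ_DR = 432.0 m³/s; V = ΣQ_DR·Δt = 6.221 × 10^6 m³.
Runoff depth d = V / A = 45.08 mm.
C = d / P = 45.08 / 109 = 0.41.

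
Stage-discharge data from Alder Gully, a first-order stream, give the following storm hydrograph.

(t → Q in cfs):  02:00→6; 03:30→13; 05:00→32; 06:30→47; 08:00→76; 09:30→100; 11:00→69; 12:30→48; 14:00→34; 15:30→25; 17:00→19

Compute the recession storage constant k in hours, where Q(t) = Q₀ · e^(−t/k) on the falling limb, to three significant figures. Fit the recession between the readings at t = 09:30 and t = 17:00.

On the falling limb, Q drops from 100 to 19 cfs between t = 09:30 and t = 17:00 (Δt = 7.5 h).
k = −Δt / ln(Q₂/Q₁) = −7.5 / ln(19/100) = 4.52 h.

k ≈ 4.52 h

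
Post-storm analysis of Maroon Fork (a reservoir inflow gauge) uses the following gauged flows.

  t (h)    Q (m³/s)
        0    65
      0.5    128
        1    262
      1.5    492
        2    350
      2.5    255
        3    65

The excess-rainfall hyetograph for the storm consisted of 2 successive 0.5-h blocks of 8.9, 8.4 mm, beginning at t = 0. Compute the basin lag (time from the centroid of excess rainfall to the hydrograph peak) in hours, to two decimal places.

t_L ≈ 1.01 h

Centroid of excess rainfall: t_c = Σ P_i·t̄_i / ΣP_i = 0.4928 h (block centres at 0.25, 0.75 h).
Hydrograph peak occurs at t = 1.5 h, so basin lag t_L = 1.5 − 0.4928 = 1.01 h.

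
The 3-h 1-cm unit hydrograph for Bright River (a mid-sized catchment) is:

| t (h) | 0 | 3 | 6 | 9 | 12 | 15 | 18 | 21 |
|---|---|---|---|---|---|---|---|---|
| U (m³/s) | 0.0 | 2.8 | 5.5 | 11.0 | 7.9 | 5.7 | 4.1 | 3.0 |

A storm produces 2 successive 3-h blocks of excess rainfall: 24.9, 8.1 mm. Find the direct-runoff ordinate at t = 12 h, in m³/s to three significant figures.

By discrete convolution, Q_j = Σ (P_i / 10 mm) · U_{j−i}.
At t = 12 h (j=4): Q = (24.9/10)·7.9 + (8.1/10)·11.0 = 28.6 m³/s.

Q ≈ 28.6 m³/s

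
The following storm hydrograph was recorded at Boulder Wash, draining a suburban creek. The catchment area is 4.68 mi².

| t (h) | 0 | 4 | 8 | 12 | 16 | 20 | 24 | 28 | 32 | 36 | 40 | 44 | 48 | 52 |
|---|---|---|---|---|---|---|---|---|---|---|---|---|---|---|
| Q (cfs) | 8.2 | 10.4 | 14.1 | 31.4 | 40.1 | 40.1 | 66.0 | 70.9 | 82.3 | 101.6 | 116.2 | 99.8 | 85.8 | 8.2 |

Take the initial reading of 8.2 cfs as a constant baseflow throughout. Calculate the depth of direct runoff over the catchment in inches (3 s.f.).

Direct runoff: 0.0, 2.2, 5.9, 23.2, 31.9, 31.9, 57.8, 62.7, 74.1, 93.4, 108.0, 91.6, 77.6, 0.0 cfs; ΣQ_DR = 660.3 cfs.
V = ΣQ_DR · Δt = 660.3 × 14400 s = 9.508 × 10^6 ft³.
Over A = 4.68 mi², depth = V / A = 0.875 in.

d ≈ 0.875 in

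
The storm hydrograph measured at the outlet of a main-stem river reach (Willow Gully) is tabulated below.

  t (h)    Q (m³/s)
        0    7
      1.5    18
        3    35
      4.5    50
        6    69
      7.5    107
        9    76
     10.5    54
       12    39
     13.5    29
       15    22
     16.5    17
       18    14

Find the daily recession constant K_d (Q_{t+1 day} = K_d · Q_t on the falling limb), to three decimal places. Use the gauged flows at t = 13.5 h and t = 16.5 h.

K_d ≈ 0.014

Between t = 13.5 h and t = 16.5 h the flow falls from 29 to 17 m³/s over 2×1.5 h = 3 h.
Per-interval ratio K = (17/29)^(1/2) = 0.7656; K_d = K^(24/1.5) = 0.014.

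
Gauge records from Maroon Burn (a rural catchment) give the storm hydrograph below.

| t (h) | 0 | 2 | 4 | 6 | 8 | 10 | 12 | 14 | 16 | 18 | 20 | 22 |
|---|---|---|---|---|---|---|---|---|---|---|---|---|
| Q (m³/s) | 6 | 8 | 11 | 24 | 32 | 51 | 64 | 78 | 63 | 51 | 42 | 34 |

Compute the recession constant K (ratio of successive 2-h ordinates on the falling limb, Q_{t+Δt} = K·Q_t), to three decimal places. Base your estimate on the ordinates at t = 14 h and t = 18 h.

K ≈ 0.809

Using the recession-limb readings at t = 14 h and t = 18 h: Q falls from 78 to 51 m³/s over 2 intervals.
K = (Q₂/Q₁)^(1/2) = (51/78)^(1/2) = 0.809.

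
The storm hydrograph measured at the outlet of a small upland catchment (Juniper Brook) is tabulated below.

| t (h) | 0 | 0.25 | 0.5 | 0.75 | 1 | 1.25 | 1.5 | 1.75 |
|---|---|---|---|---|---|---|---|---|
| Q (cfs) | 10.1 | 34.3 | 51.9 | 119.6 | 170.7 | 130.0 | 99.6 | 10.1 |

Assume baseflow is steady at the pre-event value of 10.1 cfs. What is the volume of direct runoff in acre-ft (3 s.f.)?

V ≈ 11.3 acre-ft

Direct-runoff ordinates (Q − Q_b): 0.0, 24.2, 41.8, 109.5, 160.6, 119.9, 89.5, 0.0 cfs.
ΣQ_DR = 545.5 cfs.
With Δt = 0.25 h = 900 s, V = ΣQ_DR · Δt = 545.5 × 900 = 4.91 × 10^5 ft³ = 11.3 acre-ft.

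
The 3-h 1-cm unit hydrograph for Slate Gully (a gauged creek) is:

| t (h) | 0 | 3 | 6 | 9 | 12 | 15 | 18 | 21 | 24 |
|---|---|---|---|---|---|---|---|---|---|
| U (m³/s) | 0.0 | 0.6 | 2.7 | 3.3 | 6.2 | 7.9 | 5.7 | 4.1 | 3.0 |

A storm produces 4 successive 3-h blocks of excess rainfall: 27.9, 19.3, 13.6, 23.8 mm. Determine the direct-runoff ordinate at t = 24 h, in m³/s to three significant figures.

Q ≈ 42.8 m³/s

By discrete convolution, Q_j = Σ (P_i / 10 mm) · U_{j−i}.
At t = 24 h (j=8): Q = (27.9/10)·3.0 + (19.3/10)·4.1 + (13.6/10)·5.7 + (23.8/10)·7.9 = 42.8 m³/s.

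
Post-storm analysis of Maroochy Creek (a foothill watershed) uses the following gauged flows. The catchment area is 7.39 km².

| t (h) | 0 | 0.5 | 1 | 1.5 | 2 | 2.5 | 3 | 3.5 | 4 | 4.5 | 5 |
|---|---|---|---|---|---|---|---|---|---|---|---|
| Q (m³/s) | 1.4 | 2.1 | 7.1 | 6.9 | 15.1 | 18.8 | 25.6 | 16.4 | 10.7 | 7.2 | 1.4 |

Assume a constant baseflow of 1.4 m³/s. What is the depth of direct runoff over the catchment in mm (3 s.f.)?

Direct runoff: 0.0, 0.7, 5.7, 5.5, 13.7, 17.4, 24.2, 15.0, 9.3, 5.8, 0.0 m³/s; ΣQ_DR = 97.30 m³/s.
V = ΣQ_DR · Δt = 97.30 × 1800 s = 1.751 × 10^5 m³.
Over A = 7.39 km², depth = V / A = 23.7 mm.

d ≈ 23.7 mm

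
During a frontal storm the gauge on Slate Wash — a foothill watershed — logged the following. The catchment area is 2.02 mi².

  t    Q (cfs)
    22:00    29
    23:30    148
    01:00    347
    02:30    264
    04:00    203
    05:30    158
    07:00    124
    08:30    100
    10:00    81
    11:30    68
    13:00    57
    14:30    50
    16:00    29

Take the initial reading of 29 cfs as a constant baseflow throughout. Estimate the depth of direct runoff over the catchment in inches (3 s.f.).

d ≈ 1.47 in

Direct runoff: 0.0, 119.0, 318.0, 235.0, 174.0, 129.0, 95.0, 71.0, 52.0, 39.0, 28.0, 21.0, 0.0 cfs; ΣQ_DR = 1281 cfs.
V = ΣQ_DR · Δt = 1281 × 5400 s = 6.917 × 10^6 ft³.
Over A = 2.02 mi², depth = V / A = 1.47 in.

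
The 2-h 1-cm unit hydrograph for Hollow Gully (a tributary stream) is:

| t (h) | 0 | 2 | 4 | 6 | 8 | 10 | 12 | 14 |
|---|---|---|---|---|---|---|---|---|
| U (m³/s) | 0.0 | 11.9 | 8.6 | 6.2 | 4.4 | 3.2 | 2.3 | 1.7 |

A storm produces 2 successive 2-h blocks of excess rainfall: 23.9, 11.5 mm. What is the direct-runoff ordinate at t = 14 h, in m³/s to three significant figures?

Q ≈ 6.71 m³/s

By discrete convolution, Q_j = Σ (P_i / 10 mm) · U_{j−i}.
At t = 14 h (j=7): Q = (23.9/10)·1.7 + (11.5/10)·2.3 = 6.71 m³/s.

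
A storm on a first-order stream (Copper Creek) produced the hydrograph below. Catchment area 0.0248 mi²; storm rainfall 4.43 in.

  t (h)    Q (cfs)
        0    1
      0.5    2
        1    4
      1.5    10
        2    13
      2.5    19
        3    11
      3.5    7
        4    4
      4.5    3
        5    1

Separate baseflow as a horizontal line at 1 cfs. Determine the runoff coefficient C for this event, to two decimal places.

C ≈ 0.45

ΣQ_DR = 64.00 cfs; V = ΣQ_DR·Δt = 1.152 × 10^5 ft³.
Runoff depth d = V / A = 1.999 in.
C = d / P = 1.999 / 4.43 = 0.45.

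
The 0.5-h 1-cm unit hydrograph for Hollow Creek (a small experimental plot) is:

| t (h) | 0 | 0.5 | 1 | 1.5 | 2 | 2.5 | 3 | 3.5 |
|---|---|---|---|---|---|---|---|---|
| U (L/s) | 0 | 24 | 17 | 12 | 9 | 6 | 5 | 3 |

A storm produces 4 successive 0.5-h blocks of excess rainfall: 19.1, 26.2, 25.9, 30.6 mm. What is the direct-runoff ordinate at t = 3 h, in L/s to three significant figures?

Q ≈ 85.3 L/s

By discrete convolution, Q_j = Σ (P_i / 10 mm) · U_{j−i}.
At t = 3 h (j=6): Q = (19.1/10)·5 + (26.2/10)·6 + (25.9/10)·9 + (30.6/10)·12 = 85.3 L/s.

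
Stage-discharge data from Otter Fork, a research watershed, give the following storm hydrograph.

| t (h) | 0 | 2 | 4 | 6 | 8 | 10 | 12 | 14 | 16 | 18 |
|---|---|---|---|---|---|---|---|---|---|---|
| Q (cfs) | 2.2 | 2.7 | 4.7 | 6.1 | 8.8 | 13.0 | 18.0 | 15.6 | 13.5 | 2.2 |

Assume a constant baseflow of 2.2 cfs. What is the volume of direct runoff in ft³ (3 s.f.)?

V ≈ 4.67 × 10^5 ft³

Direct-runoff ordinates (Q − Q_b): 0.0, 0.5, 2.5, 3.9, 6.6, 10.8, 15.8, 13.4, 11.3, 0.0 cfs.
ΣQ_DR = 64.80 cfs.
With Δt = 2 h = 7200 s, V = ΣQ_DR · Δt = 64.80 × 7200 = 4.67 × 10^5 ft³.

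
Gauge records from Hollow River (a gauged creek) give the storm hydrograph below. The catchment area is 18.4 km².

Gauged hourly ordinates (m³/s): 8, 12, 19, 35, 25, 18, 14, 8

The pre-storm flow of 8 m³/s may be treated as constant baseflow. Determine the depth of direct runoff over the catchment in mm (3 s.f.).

d ≈ 14.7 mm

Direct runoff: 0.0, 4.0, 11.0, 27.0, 17.0, 10.0, 6.0, 0.0 m³/s; ΣQ_DR = 75.00 m³/s.
V = ΣQ_DR · Δt = 75.00 × 3600 s = 2.700 × 10^5 m³.
Over A = 18.4 km², depth = V / A = 14.7 mm.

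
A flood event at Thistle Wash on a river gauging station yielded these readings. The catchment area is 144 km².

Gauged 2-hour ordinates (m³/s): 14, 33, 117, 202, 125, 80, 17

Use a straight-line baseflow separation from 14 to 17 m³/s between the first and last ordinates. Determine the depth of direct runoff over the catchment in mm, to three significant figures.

d ≈ 24.0 mm

Direct runoff: 0.00, 18.50, 102.00, 186.50, 109.00, 63.50, 0.00 m³/s; ΣQ_DR = 479.5 m³/s.
V = ΣQ_DR · Δt = 479.5 × 7200 s = 3.452 × 10^6 m³.
Over A = 144 km², depth = V / A = 24.0 mm.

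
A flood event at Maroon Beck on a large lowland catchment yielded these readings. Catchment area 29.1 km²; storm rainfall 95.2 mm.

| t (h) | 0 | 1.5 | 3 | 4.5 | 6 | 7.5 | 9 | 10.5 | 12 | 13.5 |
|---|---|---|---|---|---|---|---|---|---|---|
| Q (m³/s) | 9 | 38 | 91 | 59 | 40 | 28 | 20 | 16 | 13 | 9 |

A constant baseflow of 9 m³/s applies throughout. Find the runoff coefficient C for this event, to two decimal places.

C ≈ 0.45

ΣQ_DR = 233.0 m³/s; V = ΣQ_DR·Δt = 1.258 × 10^6 m³.
Runoff depth d = V / A = 43.24 mm.
C = d / P = 43.24 / 95.2 = 0.45.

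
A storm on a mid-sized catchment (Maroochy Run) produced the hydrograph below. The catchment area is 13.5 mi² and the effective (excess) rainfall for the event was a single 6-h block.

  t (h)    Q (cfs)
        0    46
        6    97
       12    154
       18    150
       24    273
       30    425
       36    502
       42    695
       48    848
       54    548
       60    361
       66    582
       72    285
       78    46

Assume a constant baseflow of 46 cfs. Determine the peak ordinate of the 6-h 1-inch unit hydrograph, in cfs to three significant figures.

Direct runoff: 0.0, 51.0, 108.0, 104.0, 227.0, 379.0, 456.0, 649.0, 802.0, 502.0, 315.0, 536.0, 239.0, 0.0 cfs; ΣQ_DR = 4368 cfs, peak = 802.0 cfs.
Runoff depth d = ΣQ_DR·Δt / A = 4368 × 21600 / (13.5 mi²) = 3.008 in.
The 1-inch UH is the DRH scaled by (1 in)/d, so U_p = 802.0 × 1/3.008 = 267 cfs.

U_p ≈ 267 cfs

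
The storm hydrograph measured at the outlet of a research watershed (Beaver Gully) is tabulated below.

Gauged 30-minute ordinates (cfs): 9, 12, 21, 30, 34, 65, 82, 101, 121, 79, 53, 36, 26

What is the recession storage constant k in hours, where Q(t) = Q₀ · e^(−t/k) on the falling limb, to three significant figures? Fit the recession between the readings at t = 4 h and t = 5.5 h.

On the falling limb, Q drops from 121 to 36 cfs between t = 4 h and t = 5.5 h (Δt = 1.5 h).
k = −Δt / ln(Q₂/Q₁) = −1.5 / ln(36/121) = 1.24 h.

k ≈ 1.24 h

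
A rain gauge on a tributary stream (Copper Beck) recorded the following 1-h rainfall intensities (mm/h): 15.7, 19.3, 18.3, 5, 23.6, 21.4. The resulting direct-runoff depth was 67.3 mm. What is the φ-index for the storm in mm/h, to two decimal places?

φ ≈ 6.20 mm/h

Only the 5 blocks with intensity above φ contribute runoff: 15.7, 19.3, 18.3, 23.6, 21.4 mm/h.
Σ(I−φ)·Δt = d  ⇒  (15.7+19.3+18.3+23.6+21.4 − 5φ)·1 = 67.3
φ = (98.30 − 67.3/1) / 5 = 6.20 mm/h.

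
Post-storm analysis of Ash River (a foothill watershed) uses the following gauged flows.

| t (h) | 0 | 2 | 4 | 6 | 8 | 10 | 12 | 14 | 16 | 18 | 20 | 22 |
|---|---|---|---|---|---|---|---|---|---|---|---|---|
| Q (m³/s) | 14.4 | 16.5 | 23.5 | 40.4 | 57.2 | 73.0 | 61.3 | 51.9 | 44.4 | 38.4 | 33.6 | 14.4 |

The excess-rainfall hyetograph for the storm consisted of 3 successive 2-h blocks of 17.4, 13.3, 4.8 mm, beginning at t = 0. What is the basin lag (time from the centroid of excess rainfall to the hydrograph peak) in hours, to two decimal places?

t_L ≈ 7.71 h

Centroid of excess rainfall: t_c = Σ P_i·t̄_i / ΣP_i = 2.2901 h (block centres at 1, 3, 5 h).
Hydrograph peak occurs at t = 10 h, so basin lag t_L = 10 − 2.2901 = 7.71 h.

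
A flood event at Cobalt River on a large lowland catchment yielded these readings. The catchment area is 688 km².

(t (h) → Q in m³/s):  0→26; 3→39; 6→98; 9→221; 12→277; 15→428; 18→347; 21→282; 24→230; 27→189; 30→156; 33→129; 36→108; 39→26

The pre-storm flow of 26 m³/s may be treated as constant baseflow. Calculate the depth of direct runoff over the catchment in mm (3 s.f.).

d ≈ 34.4 mm

Direct runoff: 0.0, 13.0, 72.0, 195.0, 251.0, 402.0, 321.0, 256.0, 204.0, 163.0, 130.0, 103.0, 82.0, 0.0 m³/s; ΣQ_DR = 2192 m³/s.
V = ΣQ_DR · Δt = 2192 × 10800 s = 2.367 × 10^7 m³.
Over A = 688 km², depth = V / A = 34.4 mm.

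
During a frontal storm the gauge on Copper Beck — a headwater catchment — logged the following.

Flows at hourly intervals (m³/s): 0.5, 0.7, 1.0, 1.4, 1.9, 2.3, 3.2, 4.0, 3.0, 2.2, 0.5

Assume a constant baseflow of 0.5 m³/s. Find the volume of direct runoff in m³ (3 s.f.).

V ≈ 54700 m³

Direct-runoff ordinates (Q − Q_b): 0.0, 0.2, 0.5, 0.9, 1.4, 1.8, 2.7, 3.5, 2.5, 1.7, 0.0 m³/s.
ΣQ_DR = 15.20 m³/s.
With Δt = 1 h = 3600 s, V = ΣQ_DR · Δt = 15.20 × 3600 = 54700 m³.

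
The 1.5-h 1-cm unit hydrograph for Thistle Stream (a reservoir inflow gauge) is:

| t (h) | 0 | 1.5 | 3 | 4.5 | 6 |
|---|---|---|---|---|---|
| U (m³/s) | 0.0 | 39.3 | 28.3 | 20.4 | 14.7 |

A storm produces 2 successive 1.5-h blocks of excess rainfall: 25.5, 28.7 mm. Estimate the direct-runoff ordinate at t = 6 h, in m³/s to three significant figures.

By discrete convolution, Q_j = Σ (P_i / 10 mm) · U_{j−i}.
At t = 6 h (j=4): Q = (25.5/10)·14.7 + (28.7/10)·20.4 = 96.0 m³/s.

Q ≈ 96.0 m³/s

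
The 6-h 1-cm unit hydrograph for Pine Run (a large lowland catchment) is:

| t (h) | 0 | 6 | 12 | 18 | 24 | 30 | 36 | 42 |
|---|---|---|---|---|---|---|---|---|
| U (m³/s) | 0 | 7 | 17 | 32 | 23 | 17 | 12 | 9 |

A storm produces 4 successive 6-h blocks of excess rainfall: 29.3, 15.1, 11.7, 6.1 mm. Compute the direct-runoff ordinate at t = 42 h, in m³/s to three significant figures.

By discrete convolution, Q_j = Σ (P_i / 10 mm) · U_{j−i}.
At t = 42 h (j=7): Q = (29.3/10)·9 + (15.1/10)·12 + (11.7/10)·17 + (6.1/10)·23 = 78.4 m³/s.

Q ≈ 78.4 m³/s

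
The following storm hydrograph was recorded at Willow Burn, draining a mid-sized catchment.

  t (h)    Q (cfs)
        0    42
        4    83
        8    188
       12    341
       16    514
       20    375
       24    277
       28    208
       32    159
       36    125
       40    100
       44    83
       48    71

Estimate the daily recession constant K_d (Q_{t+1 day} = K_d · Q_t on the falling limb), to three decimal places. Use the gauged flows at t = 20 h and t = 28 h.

Between t = 20 h and t = 28 h the flow falls from 375 to 208 cfs over 2×4 h = 8 h.
Per-interval ratio K = (208/375)^(1/2) = 0.7448; K_d = K^(24/4) = 0.171.

K_d ≈ 0.171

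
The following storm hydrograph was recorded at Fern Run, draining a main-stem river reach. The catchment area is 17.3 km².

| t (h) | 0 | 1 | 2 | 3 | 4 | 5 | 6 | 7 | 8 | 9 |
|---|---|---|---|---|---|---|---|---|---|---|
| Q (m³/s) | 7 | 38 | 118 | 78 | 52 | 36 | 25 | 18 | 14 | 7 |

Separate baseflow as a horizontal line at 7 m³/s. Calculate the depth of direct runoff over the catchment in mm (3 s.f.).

Direct runoff: 0.0, 31.0, 111.0, 71.0, 45.0, 29.0, 18.0, 11.0, 7.0, 0.0 m³/s; ΣQ_DR = 323.0 m³/s.
V = ΣQ_DR · Δt = 323.0 × 3600 s = 1.163 × 10^6 m³.
Over A = 17.3 km², depth = V / A = 67.2 mm.

d ≈ 67.2 mm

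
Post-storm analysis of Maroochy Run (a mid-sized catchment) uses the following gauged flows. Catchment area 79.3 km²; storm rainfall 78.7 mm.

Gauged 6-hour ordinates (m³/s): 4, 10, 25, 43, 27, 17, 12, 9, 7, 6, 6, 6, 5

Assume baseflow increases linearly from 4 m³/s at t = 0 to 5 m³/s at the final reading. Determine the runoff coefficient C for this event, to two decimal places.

C ≈ 0.41

ΣQ_DR = 118.5 m³/s; V = ΣQ_DR·Δt = 2.560 × 10^6 m³.
Runoff depth d = V / A = 32.28 mm.
C = d / P = 32.28 / 78.7 = 0.41.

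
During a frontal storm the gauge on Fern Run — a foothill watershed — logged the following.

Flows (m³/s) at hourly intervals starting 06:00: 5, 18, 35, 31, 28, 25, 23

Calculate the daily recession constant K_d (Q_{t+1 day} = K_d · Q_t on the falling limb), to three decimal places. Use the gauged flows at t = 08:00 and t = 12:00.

Between t = 08:00 and t = 12:00 the flow falls from 35 to 23 m³/s over 4×1 h = 4 h.
Per-interval ratio K = (23/35)^(1/4) = 0.9004; K_d = K^(24/1) = 0.081.

K_d ≈ 0.081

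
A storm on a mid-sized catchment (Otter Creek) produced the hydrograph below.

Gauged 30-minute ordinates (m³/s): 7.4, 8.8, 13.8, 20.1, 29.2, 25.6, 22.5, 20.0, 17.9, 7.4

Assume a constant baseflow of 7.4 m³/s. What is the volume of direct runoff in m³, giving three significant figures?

V ≈ 1.78 × 10^5 m³

Direct-runoff ordinates (Q − Q_b): 0.0, 1.4, 6.4, 12.7, 21.8, 18.2, 15.1, 12.6, 10.5, 0.0 m³/s.
ΣQ_DR = 98.70 m³/s.
With Δt = 0.5 h = 1800 s, V = ΣQ_DR · Δt = 98.70 × 1800 = 1.78 × 10^5 m³.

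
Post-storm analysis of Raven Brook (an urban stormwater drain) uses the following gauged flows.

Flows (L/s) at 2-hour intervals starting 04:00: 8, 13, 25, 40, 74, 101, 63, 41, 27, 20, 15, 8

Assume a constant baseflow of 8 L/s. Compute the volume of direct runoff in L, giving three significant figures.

V ≈ 2.44 × 10^6 L

Direct-runoff ordinates (Q − Q_b): 0.0, 5.0, 17.0, 32.0, 66.0, 93.0, 55.0, 33.0, 19.0, 12.0, 7.0, 0.0 L/s.
ΣQ_DR = 339.0 L/s.
With Δt = 2 h = 7200 s, V = ΣQ_DR · Δt = 339.0 × 7200 = 2.44 × 10^6 L.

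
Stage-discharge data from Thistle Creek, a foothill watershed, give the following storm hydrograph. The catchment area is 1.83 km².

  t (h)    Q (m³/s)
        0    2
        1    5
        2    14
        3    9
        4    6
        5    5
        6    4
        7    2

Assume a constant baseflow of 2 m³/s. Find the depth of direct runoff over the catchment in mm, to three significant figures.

d ≈ 61.0 mm

Direct runoff: 0.0, 3.0, 12.0, 7.0, 4.0, 3.0, 2.0, 0.0 m³/s; ΣQ_DR = 31.00 m³/s.
V = ΣQ_DR · Δt = 31.00 × 3600 s = 1.116 × 10^5 m³.
Over A = 1.83 km², depth = V / A = 61.0 mm.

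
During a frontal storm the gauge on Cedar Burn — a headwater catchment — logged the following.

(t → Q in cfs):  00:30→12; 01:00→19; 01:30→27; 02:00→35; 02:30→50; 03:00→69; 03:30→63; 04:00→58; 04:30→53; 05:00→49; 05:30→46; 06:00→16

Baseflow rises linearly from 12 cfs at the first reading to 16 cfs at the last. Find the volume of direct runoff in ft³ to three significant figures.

Direct-runoff ordinates (Q − Q_b): 0.00, 6.64, 14.27, 21.91, 36.55, 55.18, 48.82, 43.45, 38.09, 33.73, 30.36, 0.00 cfs.
ΣQ_DR = 329.0 cfs.
With Δt = 0.5 h = 1800 s, V = ΣQ_DR · Δt = 329.0 × 1800 = 5.92 × 10^5 ft³.

V ≈ 5.92 × 10^5 ft³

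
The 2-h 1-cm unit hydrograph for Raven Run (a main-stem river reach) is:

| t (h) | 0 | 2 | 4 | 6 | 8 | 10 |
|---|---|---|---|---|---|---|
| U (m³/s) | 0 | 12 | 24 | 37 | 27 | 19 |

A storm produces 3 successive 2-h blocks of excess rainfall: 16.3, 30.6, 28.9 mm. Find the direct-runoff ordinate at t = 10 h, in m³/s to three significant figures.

Q ≈ 221 m³/s

By discrete convolution, Q_j = Σ (P_i / 10 mm) · U_{j−i}.
At t = 10 h (j=5): Q = (16.3/10)·19 + (30.6/10)·27 + (28.9/10)·37 = 221 m³/s.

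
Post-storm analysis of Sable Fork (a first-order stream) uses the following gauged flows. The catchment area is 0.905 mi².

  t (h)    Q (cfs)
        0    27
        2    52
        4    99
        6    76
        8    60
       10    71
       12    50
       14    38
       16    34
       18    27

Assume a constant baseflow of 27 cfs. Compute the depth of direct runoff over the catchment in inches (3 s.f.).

Direct runoff: 0.0, 25.0, 72.0, 49.0, 33.0, 44.0, 23.0, 11.0, 7.0, 0.0 cfs; ΣQ_DR = 264.0 cfs.
V = ΣQ_DR · Δt = 264.0 × 7200 s = 1.901 × 10^6 ft³.
Over A = 0.905 mi², depth = V / A = 0.904 in.

d ≈ 0.904 in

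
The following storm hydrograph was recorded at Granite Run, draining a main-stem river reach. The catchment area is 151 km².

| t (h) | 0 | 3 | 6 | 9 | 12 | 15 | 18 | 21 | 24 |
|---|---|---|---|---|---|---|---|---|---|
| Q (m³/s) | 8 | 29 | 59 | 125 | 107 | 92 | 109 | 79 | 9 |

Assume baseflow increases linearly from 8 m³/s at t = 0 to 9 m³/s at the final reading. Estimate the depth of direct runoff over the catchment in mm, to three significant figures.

d ≈ 38.7 mm

Direct runoff: 0.00, 20.88, 50.75, 116.62, 98.50, 83.38, 100.25, 70.12, 0.00 m³/s; ΣQ_DR = 540.5 m³/s.
V = ΣQ_DR · Δt = 540.5 × 10800 s = 5.837 × 10^6 m³.
Over A = 151 km², depth = V / A = 38.7 mm.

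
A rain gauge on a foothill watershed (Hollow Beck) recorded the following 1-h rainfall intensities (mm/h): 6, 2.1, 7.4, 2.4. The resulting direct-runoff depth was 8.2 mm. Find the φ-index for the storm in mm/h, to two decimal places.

Only the 2 blocks with intensity above φ contribute runoff: 6, 7.4 mm/h.
Σ(I−φ)·Δt = d  ⇒  (6+7.4 − 2φ)·1 = 8.2
φ = (13.40 − 8.2/1) / 2 = 2.60 mm/h.

φ ≈ 2.60 mm/h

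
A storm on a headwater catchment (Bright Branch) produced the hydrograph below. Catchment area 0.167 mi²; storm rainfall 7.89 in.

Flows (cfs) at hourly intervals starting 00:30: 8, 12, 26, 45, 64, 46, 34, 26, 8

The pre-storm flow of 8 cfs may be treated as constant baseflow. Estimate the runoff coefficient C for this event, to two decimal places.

ΣQ_DR = 197.0 cfs; V = ΣQ_DR·Δt = 7.092 × 10^5 ft³.
Runoff depth d = V / A = 1.828 in.
C = d / P = 1.828 / 7.89 = 0.23.

C ≈ 0.23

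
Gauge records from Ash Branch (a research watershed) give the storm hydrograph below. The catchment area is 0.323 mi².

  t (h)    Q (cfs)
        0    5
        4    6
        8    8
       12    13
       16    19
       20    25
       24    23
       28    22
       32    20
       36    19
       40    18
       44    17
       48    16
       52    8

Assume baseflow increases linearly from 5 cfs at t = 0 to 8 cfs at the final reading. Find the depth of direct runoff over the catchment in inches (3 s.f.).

Direct runoff: 0.00, 0.77, 2.54, 7.31, 13.08, 18.85, 16.62, 15.38, 13.15, 11.92, 10.69, 9.46, 8.23, 0.00 cfs; ΣQ_DR = 128.0 cfs.
V = ΣQ_DR · Δt = 128.0 × 14400 s = 1.843 × 10^6 ft³.
Over A = 0.323 mi², depth = V / A = 2.46 in.

d ≈ 2.46 in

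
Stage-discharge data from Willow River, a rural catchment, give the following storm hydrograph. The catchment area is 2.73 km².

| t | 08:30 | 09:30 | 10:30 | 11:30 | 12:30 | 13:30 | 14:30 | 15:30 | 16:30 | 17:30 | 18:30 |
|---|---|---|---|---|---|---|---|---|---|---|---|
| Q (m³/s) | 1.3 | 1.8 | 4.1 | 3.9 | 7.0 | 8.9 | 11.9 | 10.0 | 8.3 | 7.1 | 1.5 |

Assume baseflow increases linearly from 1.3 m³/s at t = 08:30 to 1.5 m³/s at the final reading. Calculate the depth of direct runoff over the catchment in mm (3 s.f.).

d ≈ 66.5 mm

Direct runoff: 0.00, 0.48, 2.76, 2.54, 5.62, 7.50, 10.48, 8.56, 6.84, 5.62, 0.00 m³/s; ΣQ_DR = 50.40 m³/s.
V = ΣQ_DR · Δt = 50.40 × 3600 s = 1.814 × 10^5 m³.
Over A = 2.73 km², depth = V / A = 66.5 mm.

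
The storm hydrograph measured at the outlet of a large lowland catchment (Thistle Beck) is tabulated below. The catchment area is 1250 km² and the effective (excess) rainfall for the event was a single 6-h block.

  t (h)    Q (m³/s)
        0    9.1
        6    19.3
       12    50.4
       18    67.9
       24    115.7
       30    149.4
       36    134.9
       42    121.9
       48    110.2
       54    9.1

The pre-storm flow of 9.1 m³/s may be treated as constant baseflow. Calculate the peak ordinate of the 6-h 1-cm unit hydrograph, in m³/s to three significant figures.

Direct runoff: 0.0, 10.2, 41.3, 58.8, 106.6, 140.3, 125.8, 112.8, 101.1, 0.0 m³/s; ΣQ_DR = 696.9 m³/s, peak = 140.3 m³/s.
Runoff depth d = ΣQ_DR·Δt / A = 696.9 × 21600 / (1250 km²) = 12.04 mm.
The 1-cm UH is the DRH scaled by (10 mm)/d, so U_p = 140.3 × 10/12.04 = 117 m³/s.

U_p ≈ 117 m³/s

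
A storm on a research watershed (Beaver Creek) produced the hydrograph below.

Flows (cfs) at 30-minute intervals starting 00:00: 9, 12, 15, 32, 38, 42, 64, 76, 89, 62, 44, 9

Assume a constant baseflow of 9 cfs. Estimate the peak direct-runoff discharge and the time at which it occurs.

Subtracting baseflow gives direct-runoff ordinates: 0.0, 3.0, 6.0, 23.0, 29.0, 33.0, 55.0, 67.0, 80.0, 53.0, 35.0, 0.0 cfs.
The maximum is 80.0 cfs, occurring at the reading for t = 04:00.

Q_p = 80.0 cfs at t = 04:00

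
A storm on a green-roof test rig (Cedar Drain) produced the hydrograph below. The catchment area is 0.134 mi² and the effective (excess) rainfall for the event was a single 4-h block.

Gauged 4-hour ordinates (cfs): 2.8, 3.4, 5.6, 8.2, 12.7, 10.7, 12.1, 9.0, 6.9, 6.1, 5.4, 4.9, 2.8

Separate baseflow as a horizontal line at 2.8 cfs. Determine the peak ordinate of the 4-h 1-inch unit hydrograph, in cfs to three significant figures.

U_p ≈ 3.95 cfs

Direct runoff: 0.0, 0.6, 2.8, 5.4, 9.9, 7.9, 9.3, 6.2, 4.1, 3.3, 2.6, 2.1, 0.0 cfs; ΣQ_DR = 54.20 cfs, peak = 9.9 cfs.
Runoff depth d = ΣQ_DR·Δt / A = 54.20 × 14400 / (0.134 mi²) = 2.507 in.
The 1-inch UH is the DRH scaled by (1 in)/d, so U_p = 9.9 × 1/2.507 = 3.95 cfs.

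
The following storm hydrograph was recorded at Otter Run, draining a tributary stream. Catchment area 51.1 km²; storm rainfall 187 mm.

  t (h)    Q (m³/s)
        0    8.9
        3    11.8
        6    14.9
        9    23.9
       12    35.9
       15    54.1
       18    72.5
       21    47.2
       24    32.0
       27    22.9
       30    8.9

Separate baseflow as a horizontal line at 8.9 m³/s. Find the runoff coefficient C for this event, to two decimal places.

C ≈ 0.27

ΣQ_DR = 235.1 m³/s; V = ΣQ_DR·Δt = 2.539 × 10^6 m³.
Runoff depth d = V / A = 49.69 mm.
C = d / P = 49.69 / 187 = 0.27.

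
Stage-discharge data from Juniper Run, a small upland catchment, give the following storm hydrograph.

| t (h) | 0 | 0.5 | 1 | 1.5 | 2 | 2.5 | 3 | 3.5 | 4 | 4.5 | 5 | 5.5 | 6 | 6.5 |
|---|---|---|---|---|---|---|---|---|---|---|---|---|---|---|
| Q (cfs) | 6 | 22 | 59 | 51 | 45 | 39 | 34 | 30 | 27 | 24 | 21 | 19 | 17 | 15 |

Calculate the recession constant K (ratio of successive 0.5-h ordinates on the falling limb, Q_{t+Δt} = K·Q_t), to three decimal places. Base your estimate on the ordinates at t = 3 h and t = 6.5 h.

K ≈ 0.890

Using the recession-limb readings at t = 3 h and t = 6.5 h: Q falls from 34 to 15 cfs over 7 intervals.
K = (Q₂/Q₁)^(1/7) = (15/34)^(1/7) = 0.890.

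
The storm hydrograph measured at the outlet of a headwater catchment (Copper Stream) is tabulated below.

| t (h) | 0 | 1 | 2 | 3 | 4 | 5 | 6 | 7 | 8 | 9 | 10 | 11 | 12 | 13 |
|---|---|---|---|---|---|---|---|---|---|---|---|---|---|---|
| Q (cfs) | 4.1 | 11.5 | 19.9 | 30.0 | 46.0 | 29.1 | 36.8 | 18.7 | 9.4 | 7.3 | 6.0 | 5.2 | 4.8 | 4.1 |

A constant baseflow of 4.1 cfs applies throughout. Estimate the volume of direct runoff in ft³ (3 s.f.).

V ≈ 6.32 × 10^5 ft³

Direct-runoff ordinates (Q − Q_b): 0.0, 7.4, 15.8, 25.9, 41.9, 25.0, 32.7, 14.6, 5.3, 3.2, 1.9, 1.1, 0.7, 0.0 cfs.
ΣQ_DR = 175.5 cfs.
With Δt = 1 h = 3600 s, V = ΣQ_DR · Δt = 175.5 × 3600 = 6.32 × 10^5 ft³.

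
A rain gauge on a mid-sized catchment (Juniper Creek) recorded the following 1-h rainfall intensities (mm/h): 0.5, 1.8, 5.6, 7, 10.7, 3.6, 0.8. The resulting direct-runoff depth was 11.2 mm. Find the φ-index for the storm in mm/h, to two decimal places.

Only the 3 blocks with intensity above φ contribute runoff: 5.6, 7, 10.7 mm/h.
Σ(I−φ)·Δt = d  ⇒  (5.6+7+10.7 − 3φ)·1 = 11.2
φ = (23.30 − 11.2/1) / 3 = 4.03 mm/h.

φ ≈ 4.03 mm/h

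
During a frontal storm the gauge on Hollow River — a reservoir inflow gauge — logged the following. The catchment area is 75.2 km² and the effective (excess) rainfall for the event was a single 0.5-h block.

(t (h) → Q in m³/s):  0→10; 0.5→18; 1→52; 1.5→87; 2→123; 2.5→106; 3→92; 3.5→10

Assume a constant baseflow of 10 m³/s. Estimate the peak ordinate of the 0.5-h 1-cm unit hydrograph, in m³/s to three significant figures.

Direct runoff: 0.0, 8.0, 42.0, 77.0, 113.0, 96.0, 82.0, 0.0 m³/s; ΣQ_DR = 418.0 m³/s, peak = 113.0 m³/s.
Runoff depth d = ΣQ_DR·Δt / A = 418.0 × 1800 / (75.2 km²) = 10.01 mm.
The 1-cm UH is the DRH scaled by (10 mm)/d, so U_p = 113.0 × 10/10.01 = 113 m³/s.

U_p ≈ 113 m³/s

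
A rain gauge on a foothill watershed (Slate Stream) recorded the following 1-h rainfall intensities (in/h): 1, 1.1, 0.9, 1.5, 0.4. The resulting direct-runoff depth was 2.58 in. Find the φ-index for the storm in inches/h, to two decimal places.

Only the 4 blocks with intensity above φ contribute runoff: 1, 1.1, 0.9, 1.5 in/h.
Σ(I−φ)·Δt = d  ⇒  (1+1.1+0.9+1.5 − 4φ)·1 = 2.58
φ = (4.500 − 2.58/1) / 4 = 0.48 in/h.

φ ≈ 0.48 in/h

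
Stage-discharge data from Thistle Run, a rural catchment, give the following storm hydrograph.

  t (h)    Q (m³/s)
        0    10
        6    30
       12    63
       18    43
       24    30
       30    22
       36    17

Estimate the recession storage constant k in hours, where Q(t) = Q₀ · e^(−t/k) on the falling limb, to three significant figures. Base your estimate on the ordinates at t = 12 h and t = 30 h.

On the falling limb, Q drops from 63 to 22 m³/s between t = 12 h and t = 30 h (Δt = 18 h).
k = −Δt / ln(Q₂/Q₁) = −18 / ln(22/63) = 17.1 h.

k ≈ 17.1 h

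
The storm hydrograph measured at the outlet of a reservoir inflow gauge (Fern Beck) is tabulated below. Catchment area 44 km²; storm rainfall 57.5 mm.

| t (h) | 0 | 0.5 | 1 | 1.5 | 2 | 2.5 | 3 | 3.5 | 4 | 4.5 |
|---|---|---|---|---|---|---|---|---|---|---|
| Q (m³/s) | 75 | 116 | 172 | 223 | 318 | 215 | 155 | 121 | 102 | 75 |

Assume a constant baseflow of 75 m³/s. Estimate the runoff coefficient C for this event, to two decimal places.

C ≈ 0.58

ΣQ_DR = 822.0 m³/s; V = ΣQ_DR·Δt = 1.480 × 10^6 m³.
Runoff depth d = V / A = 33.63 mm.
C = d / P = 33.63 / 57.5 = 0.58.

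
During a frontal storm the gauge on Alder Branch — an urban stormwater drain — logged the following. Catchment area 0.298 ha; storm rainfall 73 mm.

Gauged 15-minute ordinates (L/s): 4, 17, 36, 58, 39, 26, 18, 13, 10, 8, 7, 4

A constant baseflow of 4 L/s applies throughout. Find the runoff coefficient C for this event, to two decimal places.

C ≈ 0.79

ΣQ_DR = 192.0 L/s; V = ΣQ_DR·Δt = 1.728 × 10^5 L.
Runoff depth d = V / A = 57.99 mm.
C = d / P = 57.99 / 73 = 0.79.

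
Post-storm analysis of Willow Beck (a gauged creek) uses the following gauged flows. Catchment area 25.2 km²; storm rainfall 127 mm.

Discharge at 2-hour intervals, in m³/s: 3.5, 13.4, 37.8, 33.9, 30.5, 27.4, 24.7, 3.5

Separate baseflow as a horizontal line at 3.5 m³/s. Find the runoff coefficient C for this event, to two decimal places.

C ≈ 0.33

ΣQ_DR = 146.7 m³/s; V = ΣQ_DR·Δt = 1.056 × 10^6 m³.
Runoff depth d = V / A = 41.91 mm.
C = d / P = 41.91 / 127 = 0.33.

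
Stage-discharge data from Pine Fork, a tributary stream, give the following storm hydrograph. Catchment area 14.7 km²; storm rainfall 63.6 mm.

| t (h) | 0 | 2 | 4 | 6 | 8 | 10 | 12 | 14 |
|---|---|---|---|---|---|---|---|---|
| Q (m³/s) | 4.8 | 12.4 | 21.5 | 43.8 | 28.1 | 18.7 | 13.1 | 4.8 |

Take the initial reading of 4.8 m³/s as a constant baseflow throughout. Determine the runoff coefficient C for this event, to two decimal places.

C ≈ 0.84

ΣQ_DR = 108.8 m³/s; V = ΣQ_DR·Δt = 7.834 × 10^5 m³.
Runoff depth d = V / A = 53.29 mm.
C = d / P = 53.29 / 63.6 = 0.84.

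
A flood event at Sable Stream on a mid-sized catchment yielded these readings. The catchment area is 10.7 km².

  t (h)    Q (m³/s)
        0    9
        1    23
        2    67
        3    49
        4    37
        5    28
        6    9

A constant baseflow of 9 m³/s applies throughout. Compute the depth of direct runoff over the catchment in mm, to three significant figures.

Direct runoff: 0.0, 14.0, 58.0, 40.0, 28.0, 19.0, 0.0 m³/s; ΣQ_DR = 159.0 m³/s.
V = ΣQ_DR · Δt = 159.0 × 3600 s = 5.724 × 10^5 m³.
Over A = 10.7 km², depth = V / A = 53.5 mm.

d ≈ 53.5 mm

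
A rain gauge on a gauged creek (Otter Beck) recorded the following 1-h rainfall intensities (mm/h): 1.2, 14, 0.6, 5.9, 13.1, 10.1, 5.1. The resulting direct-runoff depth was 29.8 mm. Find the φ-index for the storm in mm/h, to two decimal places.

φ ≈ 3.68 mm/h

Only the 5 blocks with intensity above φ contribute runoff: 14, 5.9, 13.1, 10.1, 5.1 mm/h.
Σ(I−φ)·Δt = d  ⇒  (14+5.9+13.1+10.1+5.1 − 5φ)·1 = 29.8
φ = (48.20 − 29.8/1) / 5 = 3.68 mm/h.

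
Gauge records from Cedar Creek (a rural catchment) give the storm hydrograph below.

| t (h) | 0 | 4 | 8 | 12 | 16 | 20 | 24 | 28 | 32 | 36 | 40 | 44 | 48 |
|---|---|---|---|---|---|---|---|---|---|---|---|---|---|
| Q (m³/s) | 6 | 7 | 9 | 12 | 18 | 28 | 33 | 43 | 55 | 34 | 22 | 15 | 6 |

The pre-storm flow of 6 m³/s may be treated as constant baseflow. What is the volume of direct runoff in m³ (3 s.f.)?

V ≈ 3.02 × 10^6 m³

Direct-runoff ordinates (Q − Q_b): 0.0, 1.0, 3.0, 6.0, 12.0, 22.0, 27.0, 37.0, 49.0, 28.0, 16.0, 9.0, 0.0 m³/s.
ΣQ_DR = 210.0 m³/s.
With Δt = 4 h = 14400 s, V = ΣQ_DR · Δt = 210.0 × 14400 = 3.02 × 10^6 m³.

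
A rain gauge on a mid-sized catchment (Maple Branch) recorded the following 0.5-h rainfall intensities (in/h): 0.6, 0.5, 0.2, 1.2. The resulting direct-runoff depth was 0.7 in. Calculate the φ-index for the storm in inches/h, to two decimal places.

Only the 3 blocks with intensity above φ contribute runoff: 0.6, 0.5, 1.2 in/h.
Σ(I−φ)·Δt = d  ⇒  (0.6+0.5+1.2 − 3φ)·0.5 = 0.7
φ = (2.300 − 0.7/0.5) / 3 = 0.30 in/h.

φ ≈ 0.30 in/h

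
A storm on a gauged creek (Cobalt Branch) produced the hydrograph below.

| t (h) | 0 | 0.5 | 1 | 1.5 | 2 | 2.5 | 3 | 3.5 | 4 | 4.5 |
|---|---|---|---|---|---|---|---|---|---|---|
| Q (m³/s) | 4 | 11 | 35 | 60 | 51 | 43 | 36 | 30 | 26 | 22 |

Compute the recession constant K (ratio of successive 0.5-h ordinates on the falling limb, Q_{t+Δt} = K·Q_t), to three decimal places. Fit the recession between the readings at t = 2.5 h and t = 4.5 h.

K ≈ 0.846

Using the recession-limb readings at t = 2.5 h and t = 4.5 h: Q falls from 43 to 22 m³/s over 4 intervals.
K = (Q₂/Q₁)^(1/4) = (22/43)^(1/4) = 0.846.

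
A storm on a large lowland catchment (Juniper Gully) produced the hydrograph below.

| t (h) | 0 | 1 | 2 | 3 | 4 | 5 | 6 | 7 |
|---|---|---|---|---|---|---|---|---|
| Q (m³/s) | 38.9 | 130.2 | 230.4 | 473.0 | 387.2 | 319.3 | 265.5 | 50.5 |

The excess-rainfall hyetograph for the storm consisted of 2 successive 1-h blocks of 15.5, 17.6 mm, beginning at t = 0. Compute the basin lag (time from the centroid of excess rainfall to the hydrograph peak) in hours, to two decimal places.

Centroid of excess rainfall: t_c = Σ P_i·t̄_i / ΣP_i = 1.0317 h (block centres at 0.5, 1.5 h).
Hydrograph peak occurs at t = 3 h, so basin lag t_L = 3 − 1.0317 = 1.97 h.

t_L ≈ 1.97 h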